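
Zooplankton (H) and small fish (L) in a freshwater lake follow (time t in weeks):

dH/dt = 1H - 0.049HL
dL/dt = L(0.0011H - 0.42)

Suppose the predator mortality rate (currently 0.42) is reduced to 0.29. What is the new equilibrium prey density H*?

At the interior fixed point, setting dL/dt = 0 with L > 0 fixes H* = (predator death rate)/(HL coefficient) — independent of the other coefficients.
With the change, H* = 0.29/0.0011 = 264; it falls from 382.

H* ≈ 264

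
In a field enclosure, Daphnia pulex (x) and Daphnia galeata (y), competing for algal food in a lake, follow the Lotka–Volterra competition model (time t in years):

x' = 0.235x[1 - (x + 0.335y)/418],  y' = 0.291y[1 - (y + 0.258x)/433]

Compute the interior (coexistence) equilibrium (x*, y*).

Setting both brackets to zero gives the nullclines x + 0.335y = 418 and 0.258x + y = 433.
Substituting y = 433 - 0.258x into the first: x(1 - 0.335·0.258) = 418 - 0.335·433.
So x* = 273/0.914 = 299, and then y* = 433 - 0.258·299 = 356.

x* ≈ 299, y* ≈ 356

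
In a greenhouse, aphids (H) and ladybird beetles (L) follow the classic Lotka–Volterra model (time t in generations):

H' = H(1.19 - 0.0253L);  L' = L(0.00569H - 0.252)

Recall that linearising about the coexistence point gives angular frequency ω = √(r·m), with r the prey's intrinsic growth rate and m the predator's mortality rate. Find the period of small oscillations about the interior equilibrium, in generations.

Here r = 1.19 and m = 0.252, so r·m = 0.3.
ω = √0.3 = 0.548 per generation, hence T = 2π/ω ≈ 11.5 generations.

T ≈ 11.5 generations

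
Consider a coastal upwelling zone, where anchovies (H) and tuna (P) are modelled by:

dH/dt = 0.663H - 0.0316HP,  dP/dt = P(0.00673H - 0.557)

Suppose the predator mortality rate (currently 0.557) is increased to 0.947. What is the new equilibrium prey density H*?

At the interior fixed point, setting dP/dt = 0 with P > 0 fixes H* = (predator death rate)/(HP coefficient) — independent of the other coefficients.
With the change, H* = 0.947/0.00673 = 141; it rises from 82.8.

H* ≈ 141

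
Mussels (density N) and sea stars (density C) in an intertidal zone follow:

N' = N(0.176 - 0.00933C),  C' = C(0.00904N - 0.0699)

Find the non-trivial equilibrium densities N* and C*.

Set dC/dt = 0 with C > 0: 0.00904N - 0.0699 = 0, so N* = 0.0699/0.00904 = 7.73.
Set dN/dt = 0 with N > 0: 0.176 - 0.00933C = 0, so C* = 0.176/0.00933 = 18.9.

N* ≈ 7.73, C* ≈ 18.9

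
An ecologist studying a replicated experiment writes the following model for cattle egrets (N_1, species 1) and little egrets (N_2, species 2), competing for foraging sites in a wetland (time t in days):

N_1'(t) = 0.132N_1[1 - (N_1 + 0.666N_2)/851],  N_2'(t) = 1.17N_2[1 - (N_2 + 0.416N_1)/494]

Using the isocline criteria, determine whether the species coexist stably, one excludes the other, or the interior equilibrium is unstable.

Compare the nullcline intercepts: K1/α12 = 851/0.666 = 1280 > K2 = 494; K2/α21 = 494/0.416 = 1190 > K1 = 851.
Since both inequalities hold, each species can invade when rare, so the interior equilibrium is stable.

stable coexistence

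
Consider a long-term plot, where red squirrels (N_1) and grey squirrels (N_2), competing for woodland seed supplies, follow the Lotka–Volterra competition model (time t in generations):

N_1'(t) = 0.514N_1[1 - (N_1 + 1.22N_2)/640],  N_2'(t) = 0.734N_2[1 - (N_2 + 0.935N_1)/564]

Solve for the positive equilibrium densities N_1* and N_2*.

N_1* ≈ 342, N_2* ≈ 244

Setting both brackets to zero gives the nullclines N_1 + 1.22N_2 = 640 and 0.935N_1 + N_2 = 564.
Substituting N_2 = 564 - 0.935N_1 into the first: N_1(1 - 1.22·0.935) = 640 - 1.22·564.
So N_1* = -48.1/-0.141 = 342, and then N_2* = 564 - 0.935·342 = 244.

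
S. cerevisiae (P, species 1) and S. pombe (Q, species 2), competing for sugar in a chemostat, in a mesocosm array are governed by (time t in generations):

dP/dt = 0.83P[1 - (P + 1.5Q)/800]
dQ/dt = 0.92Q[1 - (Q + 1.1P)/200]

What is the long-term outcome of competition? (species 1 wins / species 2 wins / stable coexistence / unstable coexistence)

species 1 excludes species 2

Compare the nullcline intercepts: K1/α12 = 800/1.5 = 533 > K2 = 200; K2/α21 = 200/1.1 = 182 < K1 = 800.
Since the inequalities point opposite ways, species 1 can invade but species 2 cannot.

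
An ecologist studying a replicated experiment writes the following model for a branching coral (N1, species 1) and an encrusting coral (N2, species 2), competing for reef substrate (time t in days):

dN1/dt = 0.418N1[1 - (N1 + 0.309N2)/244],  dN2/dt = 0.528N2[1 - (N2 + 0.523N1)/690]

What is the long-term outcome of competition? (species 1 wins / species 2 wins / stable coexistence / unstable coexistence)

Compare the nullcline intercepts: K1/α12 = 244/0.309 = 790 > K2 = 690; K2/α21 = 690/0.523 = 1320 > K1 = 244.
Since both inequalities hold, each species can invade when rare, so the interior equilibrium is stable.

stable coexistence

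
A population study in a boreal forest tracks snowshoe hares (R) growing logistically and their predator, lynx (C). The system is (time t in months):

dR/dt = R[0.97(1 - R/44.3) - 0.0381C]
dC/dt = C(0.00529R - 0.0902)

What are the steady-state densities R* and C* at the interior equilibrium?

From dC/dt = 0 with C > 0: 0.00529R* = 0.0902, so R* = 17.1.
Substitute into dR/dt = 0: 0.97(1 - 17.1/44.3) = 0.0381C*.
The bracket is 0.615, giving C* = 0.597/0.0381 = 15.7.

R* ≈ 17.1, C* ≈ 15.7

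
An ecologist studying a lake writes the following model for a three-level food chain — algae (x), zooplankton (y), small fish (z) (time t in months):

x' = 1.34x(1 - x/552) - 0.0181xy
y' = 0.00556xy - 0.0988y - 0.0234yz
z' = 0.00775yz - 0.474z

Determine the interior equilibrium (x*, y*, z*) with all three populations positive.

x* ≈ 96, y* ≈ 61.2, z* ≈ 18.6

From dz/dt = 0: 0.00775y* = 0.474, so y* = 61.2.
From dx/dt = 0: 1.34(1 - x*/552) = 0.0181·61.2, giving x* = 552·(1 - 0.826) = 96.
From dy/dt = 0: 0.00556·96 - 0.0988 = 0.0234z*, so z* = 0.435/0.0234 = 18.6.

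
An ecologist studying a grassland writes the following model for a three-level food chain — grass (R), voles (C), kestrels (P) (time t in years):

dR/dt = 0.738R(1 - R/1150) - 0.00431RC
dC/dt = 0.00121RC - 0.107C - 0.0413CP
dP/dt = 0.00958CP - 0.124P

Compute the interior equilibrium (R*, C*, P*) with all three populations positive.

From dP/dt = 0: 0.00958C* = 0.124, so C* = 12.9.
From dR/dt = 0: 0.738(1 - R*/1150) = 0.00431·12.9, giving R* = 1150·(1 - 0.0756) = 1060.
From dC/dt = 0: 0.00121·1060 - 0.107 = 0.0413P*, so P* = 1.18/0.0413 = 28.6.

R* ≈ 1060, C* ≈ 12.9, P* ≈ 28.6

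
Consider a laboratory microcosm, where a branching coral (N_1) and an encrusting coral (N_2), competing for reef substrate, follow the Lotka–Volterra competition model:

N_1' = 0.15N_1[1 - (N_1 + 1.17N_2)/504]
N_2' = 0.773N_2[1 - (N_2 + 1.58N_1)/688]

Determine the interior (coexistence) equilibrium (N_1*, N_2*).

N_1* ≈ 355, N_2* ≈ 128

Setting both brackets to zero gives the nullclines N_1 + 1.17N_2 = 504 and 1.58N_1 + N_2 = 688.
Substituting N_2 = 688 - 1.58N_1 into the first: N_1(1 - 1.17·1.58) = 504 - 1.17·688.
So N_1* = -301/-0.849 = 355, and then N_2* = 688 - 1.58·355 = 128.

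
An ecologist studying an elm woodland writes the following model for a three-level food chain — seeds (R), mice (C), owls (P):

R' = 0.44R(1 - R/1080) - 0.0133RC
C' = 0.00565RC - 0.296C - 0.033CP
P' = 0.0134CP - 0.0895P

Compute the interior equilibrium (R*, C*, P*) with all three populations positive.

R* ≈ 862, C* ≈ 6.68, P* ≈ 139

From dP/dt = 0: 0.0134C* = 0.0895, so C* = 6.68.
From dR/dt = 0: 0.44(1 - R*/1080) = 0.0133·6.68, giving R* = 1080·(1 - 0.202) = 862.
From dC/dt = 0: 0.00565·862 - 0.296 = 0.033P*, so P* = 4.57/0.033 = 139.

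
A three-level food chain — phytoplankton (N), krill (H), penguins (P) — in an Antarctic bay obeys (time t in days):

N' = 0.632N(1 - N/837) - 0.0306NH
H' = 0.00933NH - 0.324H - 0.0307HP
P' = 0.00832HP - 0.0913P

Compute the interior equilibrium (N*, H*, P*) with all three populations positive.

N* ≈ 392, H* ≈ 11, P* ≈ 109

From dP/dt = 0: 0.00832H* = 0.0913, so H* = 11.
From dN/dt = 0: 0.632(1 - N*/837) = 0.0306·11, giving N* = 837·(1 - 0.531) = 392.
From dH/dt = 0: 0.00933·392 - 0.324 = 0.0307P*, so P* = 3.34/0.0307 = 109.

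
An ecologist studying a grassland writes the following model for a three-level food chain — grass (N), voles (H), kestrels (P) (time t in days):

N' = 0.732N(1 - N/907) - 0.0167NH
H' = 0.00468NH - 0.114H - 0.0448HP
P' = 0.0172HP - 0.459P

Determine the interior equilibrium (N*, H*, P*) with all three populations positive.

From dP/dt = 0: 0.0172H* = 0.459, so H* = 26.7.
From dN/dt = 0: 0.732(1 - N*/907) = 0.0167·26.7, giving N* = 907·(1 - 0.609) = 355.
From dH/dt = 0: 0.00468·355 - 0.114 = 0.0448P*, so P* = 1.55/0.0448 = 34.5.

N* ≈ 355, H* ≈ 26.7, P* ≈ 34.5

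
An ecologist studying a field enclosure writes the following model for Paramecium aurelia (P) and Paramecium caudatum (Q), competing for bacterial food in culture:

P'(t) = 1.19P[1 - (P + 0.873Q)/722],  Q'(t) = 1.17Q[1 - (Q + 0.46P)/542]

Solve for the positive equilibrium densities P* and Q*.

P* ≈ 416, Q* ≈ 351

Setting both brackets to zero gives the nullclines P + 0.873Q = 722 and 0.46P + Q = 542.
Substituting Q = 542 - 0.46P into the first: P(1 - 0.873·0.46) = 722 - 0.873·542.
So P* = 249/0.598 = 416, and then Q* = 542 - 0.46·416 = 351.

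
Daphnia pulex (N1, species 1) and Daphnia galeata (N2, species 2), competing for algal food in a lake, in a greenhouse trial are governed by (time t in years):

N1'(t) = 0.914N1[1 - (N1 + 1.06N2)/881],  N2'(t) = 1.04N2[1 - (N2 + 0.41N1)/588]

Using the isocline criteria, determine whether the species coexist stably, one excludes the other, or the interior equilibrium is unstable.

Compare the nullcline intercepts: K1/α12 = 881/1.06 = 831 > K2 = 588; K2/α21 = 588/0.41 = 1430 > K1 = 881.
Since both inequalities hold, each species can invade when rare, so the interior equilibrium is stable.

stable coexistence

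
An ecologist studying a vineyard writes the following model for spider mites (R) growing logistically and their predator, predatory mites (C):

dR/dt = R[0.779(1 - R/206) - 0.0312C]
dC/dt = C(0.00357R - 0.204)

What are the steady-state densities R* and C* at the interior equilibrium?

R* ≈ 57.1, C* ≈ 18

From dC/dt = 0 with C > 0: 0.00357R* = 0.204, so R* = 57.1.
Substitute into dR/dt = 0: 0.779(1 - 57.1/206) = 0.0312C*.
The bracket is 0.723, giving C* = 0.563/0.0312 = 18.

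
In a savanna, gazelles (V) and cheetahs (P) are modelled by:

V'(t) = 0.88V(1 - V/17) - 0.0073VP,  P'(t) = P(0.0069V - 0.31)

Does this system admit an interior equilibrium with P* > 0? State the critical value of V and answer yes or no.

The predator equation gives dP/dt > 0 only when V > 0.31/0.0069 = 44.9.
Without the predator, V → K = 17. Since 17 < 44.9, the predator cannot invade.

Threshold V = 44.9; K < 44.9, so no, the predator goes extinct.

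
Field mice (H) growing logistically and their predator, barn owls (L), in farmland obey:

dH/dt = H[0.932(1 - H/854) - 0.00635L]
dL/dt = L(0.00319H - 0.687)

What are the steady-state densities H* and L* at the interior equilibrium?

From dL/dt = 0 with L > 0: 0.00319H* = 0.687, so H* = 215.
Substitute into dH/dt = 0: 0.932(1 - 215/854) = 0.00635L*.
The bracket is 0.748, giving L* = 0.697/0.00635 = 110.

H* ≈ 215, L* ≈ 110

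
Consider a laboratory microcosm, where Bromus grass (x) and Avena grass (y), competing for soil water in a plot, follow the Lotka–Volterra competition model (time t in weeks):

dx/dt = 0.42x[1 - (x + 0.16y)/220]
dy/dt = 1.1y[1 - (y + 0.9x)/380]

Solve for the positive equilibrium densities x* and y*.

Setting both brackets to zero gives the nullclines x + 0.16y = 220 and 0.9x + y = 380.
Substituting y = 380 - 0.9x into the first: x(1 - 0.16·0.9) = 220 - 0.16·380.
So x* = 159/0.856 = 186, and then y* = 380 - 0.9·186 = 213.

x* ≈ 186, y* ≈ 213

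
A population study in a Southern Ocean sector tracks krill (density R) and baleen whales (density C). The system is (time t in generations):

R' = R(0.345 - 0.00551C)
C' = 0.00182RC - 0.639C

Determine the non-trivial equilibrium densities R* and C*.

Set dC/dt = 0 with C > 0: 0.00182R - 0.639 = 0, so R* = 0.639/0.00182 = 351.
Set dR/dt = 0 with R > 0: 0.345 - 0.00551C = 0, so C* = 0.345/0.00551 = 62.6.

R* ≈ 351, C* ≈ 62.6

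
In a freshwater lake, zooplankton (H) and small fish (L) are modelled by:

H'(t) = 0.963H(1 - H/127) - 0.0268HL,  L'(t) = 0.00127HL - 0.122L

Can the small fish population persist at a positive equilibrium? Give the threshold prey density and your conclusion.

Threshold H = 96.1; K > 96.1, so yes, the predator persists.

The predator equation gives dL/dt > 0 only when H > 0.122/0.00127 = 96.1.
Without the predator, H → K = 127. Since 127 > 96.1, the predator can invade and persist.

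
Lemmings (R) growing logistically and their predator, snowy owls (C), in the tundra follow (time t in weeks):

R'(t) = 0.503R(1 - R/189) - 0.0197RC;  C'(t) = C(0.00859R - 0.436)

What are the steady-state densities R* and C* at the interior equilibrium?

R* ≈ 50.8, C* ≈ 18.7

From dC/dt = 0 with C > 0: 0.00859R* = 0.436, so R* = 50.8.
Substitute into dR/dt = 0: 0.503(1 - 50.8/189) = 0.0197C*.
The bracket is 0.731, giving C* = 0.368/0.0197 = 18.7.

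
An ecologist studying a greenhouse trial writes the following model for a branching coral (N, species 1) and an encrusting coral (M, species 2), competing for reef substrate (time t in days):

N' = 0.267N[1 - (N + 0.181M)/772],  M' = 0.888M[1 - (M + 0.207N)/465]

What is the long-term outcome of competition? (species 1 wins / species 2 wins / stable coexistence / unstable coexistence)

Compare the nullcline intercepts: K1/α12 = 772/0.181 = 4270 > K2 = 465; K2/α21 = 465/0.207 = 2250 > K1 = 772.
Since both inequalities hold, each species can invade when rare, so the interior equilibrium is stable.

stable coexistence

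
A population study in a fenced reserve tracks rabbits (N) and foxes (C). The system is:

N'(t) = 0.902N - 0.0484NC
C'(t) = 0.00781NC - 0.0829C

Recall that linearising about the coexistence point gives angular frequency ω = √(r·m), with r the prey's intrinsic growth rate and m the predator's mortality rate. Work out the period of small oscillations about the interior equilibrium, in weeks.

T ≈ 23 weeks

Here r = 0.902 and m = 0.0829, so r·m = 0.0748.
ω = √0.0748 = 0.273 per week, hence T = 2π/ω ≈ 23 weeks.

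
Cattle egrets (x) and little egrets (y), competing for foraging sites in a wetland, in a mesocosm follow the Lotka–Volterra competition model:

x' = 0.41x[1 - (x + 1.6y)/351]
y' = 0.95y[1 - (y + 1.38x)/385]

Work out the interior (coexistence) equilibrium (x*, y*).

Setting both brackets to zero gives the nullclines x + 1.6y = 351 and 1.38x + y = 385.
Substituting y = 385 - 1.38x into the first: x(1 - 1.6·1.38) = 351 - 1.6·385.
So x* = -265/-1.21 = 219, and then y* = 385 - 1.38·219 = 82.3.

x* ≈ 219, y* ≈ 82.3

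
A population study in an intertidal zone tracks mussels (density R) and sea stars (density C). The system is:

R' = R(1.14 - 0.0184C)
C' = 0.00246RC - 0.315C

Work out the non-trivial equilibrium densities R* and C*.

Set dC/dt = 0 with C > 0: 0.00246R - 0.315 = 0, so R* = 0.315/0.00246 = 128.
Set dR/dt = 0 with R > 0: 1.14 - 0.0184C = 0, so C* = 1.14/0.0184 = 62.

R* ≈ 128, C* ≈ 62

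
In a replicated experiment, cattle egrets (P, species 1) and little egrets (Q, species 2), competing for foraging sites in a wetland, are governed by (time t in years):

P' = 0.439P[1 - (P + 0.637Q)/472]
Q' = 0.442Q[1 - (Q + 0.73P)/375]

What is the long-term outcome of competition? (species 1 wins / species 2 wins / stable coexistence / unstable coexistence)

stable coexistence

Compare the nullcline intercepts: K1/α12 = 472/0.637 = 741 > K2 = 375; K2/α21 = 375/0.73 = 514 > K1 = 472.
Since both inequalities hold, each species can invade when rare, so the interior equilibrium is stable.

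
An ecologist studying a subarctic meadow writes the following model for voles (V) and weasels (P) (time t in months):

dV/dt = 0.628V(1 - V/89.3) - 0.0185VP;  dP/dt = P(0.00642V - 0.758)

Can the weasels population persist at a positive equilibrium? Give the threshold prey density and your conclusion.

The predator equation gives dP/dt > 0 only when V > 0.758/0.00642 = 118.
Without the predator, V → K = 89.3. Since 89.3 < 118, the predator cannot invade.

Threshold V = 118; K < 118, so no, the predator goes extinct.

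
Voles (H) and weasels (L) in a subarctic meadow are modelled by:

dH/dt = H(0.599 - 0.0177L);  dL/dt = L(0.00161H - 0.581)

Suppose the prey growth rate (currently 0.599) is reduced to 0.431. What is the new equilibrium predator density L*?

At the interior fixed point, setting dH/dt = 0 with H > 0 fixes L* = (prey growth rate)/(HL coefficient) — independent of the other coefficients.
With the change, L* = 0.431/0.0177 = 24.4; it falls from 33.8.

L* ≈ 24.4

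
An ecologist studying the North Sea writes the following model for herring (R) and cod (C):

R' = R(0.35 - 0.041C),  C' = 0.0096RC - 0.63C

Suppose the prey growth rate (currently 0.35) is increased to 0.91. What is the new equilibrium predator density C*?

C* ≈ 22.2

At the interior fixed point, setting dR/dt = 0 with R > 0 fixes C* = (prey growth rate)/(RC coefficient) — independent of the other coefficients.
With the change, C* = 0.91/0.041 = 22.2; it rises from 8.54.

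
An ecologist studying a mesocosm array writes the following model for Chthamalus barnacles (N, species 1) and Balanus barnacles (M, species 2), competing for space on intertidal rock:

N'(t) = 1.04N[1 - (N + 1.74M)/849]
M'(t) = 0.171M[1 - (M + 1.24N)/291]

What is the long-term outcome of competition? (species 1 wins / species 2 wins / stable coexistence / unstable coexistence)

species 1 excludes species 2

Compare the nullcline intercepts: K1/α12 = 849/1.74 = 488 > K2 = 291; K2/α21 = 291/1.24 = 235 < K1 = 849.
Since the inequalities point opposite ways, species 1 can invade but species 2 cannot.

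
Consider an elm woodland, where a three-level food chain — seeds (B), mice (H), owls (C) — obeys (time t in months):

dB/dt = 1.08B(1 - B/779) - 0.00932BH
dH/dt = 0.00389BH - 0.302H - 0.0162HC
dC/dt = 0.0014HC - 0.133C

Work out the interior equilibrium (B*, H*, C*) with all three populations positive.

B* ≈ 140, H* ≈ 95, C* ≈ 15.1

From dC/dt = 0: 0.0014H* = 0.133, so H* = 95.
From dB/dt = 0: 1.08(1 - B*/779) = 0.00932·95, giving B* = 779·(1 - 0.82) = 140.
From dH/dt = 0: 0.00389·140 - 0.302 = 0.0162C*, so C* = 0.244/0.0162 = 15.1.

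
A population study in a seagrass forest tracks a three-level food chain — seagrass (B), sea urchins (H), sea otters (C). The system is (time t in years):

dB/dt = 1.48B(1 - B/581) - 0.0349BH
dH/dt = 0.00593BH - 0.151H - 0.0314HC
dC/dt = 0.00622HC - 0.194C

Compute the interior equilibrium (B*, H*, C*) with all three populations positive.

B* ≈ 154, H* ≈ 31.2, C* ≈ 24.2

From dC/dt = 0: 0.00622H* = 0.194, so H* = 31.2.
From dB/dt = 0: 1.48(1 - B*/581) = 0.0349·31.2, giving B* = 581·(1 - 0.735) = 154.
From dH/dt = 0: 0.00593·154 - 0.151 = 0.0314C*, so C* = 0.76/0.0314 = 24.2.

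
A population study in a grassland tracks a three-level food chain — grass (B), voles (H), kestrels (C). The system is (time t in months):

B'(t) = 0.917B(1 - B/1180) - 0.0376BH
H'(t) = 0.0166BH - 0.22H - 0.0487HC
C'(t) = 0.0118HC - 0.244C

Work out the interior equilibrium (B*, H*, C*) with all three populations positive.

B* ≈ 180, H* ≈ 20.7, C* ≈ 56.7

From dC/dt = 0: 0.0118H* = 0.244, so H* = 20.7.
From dB/dt = 0: 0.917(1 - B*/1180) = 0.0376·20.7, giving B* = 1180·(1 - 0.848) = 180.
From dH/dt = 0: 0.0166·180 - 0.22 = 0.0487C*, so C* = 2.76/0.0487 = 56.7.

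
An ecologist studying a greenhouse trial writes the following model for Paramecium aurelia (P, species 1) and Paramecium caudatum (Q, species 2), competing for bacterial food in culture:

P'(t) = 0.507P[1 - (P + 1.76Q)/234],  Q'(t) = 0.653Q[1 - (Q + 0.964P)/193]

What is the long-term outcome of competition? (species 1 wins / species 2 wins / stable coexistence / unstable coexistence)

Compare the nullcline intercepts: K1/α12 = 234/1.76 = 133 < K2 = 193; K2/α21 = 193/0.964 = 200 < K1 = 234.
Since both are reversed, neither can invade when rare; the interior point is a saddle.

unstable coexistence (outcome depends on initial conditions)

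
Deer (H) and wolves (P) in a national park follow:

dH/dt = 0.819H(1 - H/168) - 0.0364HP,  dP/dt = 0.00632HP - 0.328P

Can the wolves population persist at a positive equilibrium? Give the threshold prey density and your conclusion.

The predator equation gives dP/dt > 0 only when H > 0.328/0.00632 = 51.9.
Without the predator, H → K = 168. Since 168 > 51.9, the predator can invade and persist.

Threshold H = 51.9; K > 51.9, so yes, the predator persists.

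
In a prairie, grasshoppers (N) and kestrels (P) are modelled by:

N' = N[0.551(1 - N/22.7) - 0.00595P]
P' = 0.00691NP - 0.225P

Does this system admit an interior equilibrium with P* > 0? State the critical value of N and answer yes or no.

The predator equation gives dP/dt > 0 only when N > 0.225/0.00691 = 32.6.
Without the predator, N → K = 22.7. Since 22.7 < 32.6, the predator cannot invade.

Threshold N = 32.6; K < 32.6, so no, the predator goes extinct.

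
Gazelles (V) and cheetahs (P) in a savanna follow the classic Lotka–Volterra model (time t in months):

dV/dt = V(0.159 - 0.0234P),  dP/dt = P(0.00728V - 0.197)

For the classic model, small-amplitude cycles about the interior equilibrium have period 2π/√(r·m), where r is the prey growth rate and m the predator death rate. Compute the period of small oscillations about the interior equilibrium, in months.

Here r = 0.159 and m = 0.197, so r·m = 0.0313.
ω = √0.0313 = 0.177 per month, hence T = 2π/ω ≈ 35.5 months.

T ≈ 35.5 months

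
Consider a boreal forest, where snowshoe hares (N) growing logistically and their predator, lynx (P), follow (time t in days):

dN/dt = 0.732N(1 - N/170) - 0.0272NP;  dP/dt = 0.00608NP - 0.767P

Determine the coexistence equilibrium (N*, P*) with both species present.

From dP/dt = 0 with P > 0: 0.00608N* = 0.767, so N* = 126.
Substitute into dN/dt = 0: 0.732(1 - 126/170) = 0.0272P*.
The bracket is 0.258, giving P* = 0.189/0.0272 = 6.94.

N* ≈ 126, P* ≈ 6.94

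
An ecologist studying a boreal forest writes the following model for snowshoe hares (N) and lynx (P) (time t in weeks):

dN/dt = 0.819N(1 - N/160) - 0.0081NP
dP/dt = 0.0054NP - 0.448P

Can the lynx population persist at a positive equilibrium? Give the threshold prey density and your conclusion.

Threshold N = 83; K > 83, so yes, the predator persists.

The predator equation gives dP/dt > 0 only when N > 0.448/0.0054 = 83.
Without the predator, N → K = 160. Since 160 > 83, the predator can invade and persist.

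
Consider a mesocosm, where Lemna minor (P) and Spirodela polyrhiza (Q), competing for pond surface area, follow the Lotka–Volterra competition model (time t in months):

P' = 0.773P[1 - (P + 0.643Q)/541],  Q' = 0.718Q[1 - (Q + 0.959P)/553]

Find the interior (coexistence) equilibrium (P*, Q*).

P* ≈ 484, Q* ≈ 89.2

Setting both brackets to zero gives the nullclines P + 0.643Q = 541 and 0.959P + Q = 553.
Substituting Q = 553 - 0.959P into the first: P(1 - 0.643·0.959) = 541 - 0.643·553.
So P* = 185/0.383 = 484, and then Q* = 553 - 0.959·484 = 89.2.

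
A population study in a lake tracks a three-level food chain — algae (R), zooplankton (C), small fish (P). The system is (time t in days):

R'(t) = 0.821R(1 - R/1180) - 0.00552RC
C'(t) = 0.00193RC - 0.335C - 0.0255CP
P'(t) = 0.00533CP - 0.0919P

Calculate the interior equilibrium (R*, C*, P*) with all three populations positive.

From dP/dt = 0: 0.00533C* = 0.0919, so C* = 17.2.
From dR/dt = 0: 0.821(1 - R*/1180) = 0.00552·17.2, giving R* = 1180·(1 - 0.116) = 1040.
From dC/dt = 0: 0.00193·1040 - 0.335 = 0.0255P*, so P* = 1.68/0.0255 = 65.8.

R* ≈ 1040, C* ≈ 17.2, P* ≈ 65.8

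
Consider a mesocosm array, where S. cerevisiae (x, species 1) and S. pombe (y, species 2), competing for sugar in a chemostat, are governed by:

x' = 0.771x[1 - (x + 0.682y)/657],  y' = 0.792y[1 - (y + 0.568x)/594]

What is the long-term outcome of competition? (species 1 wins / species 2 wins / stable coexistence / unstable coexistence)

stable coexistence

Compare the nullcline intercepts: K1/α12 = 657/0.682 = 963 > K2 = 594; K2/α21 = 594/0.568 = 1050 > K1 = 657.
Since both inequalities hold, each species can invade when rare, so the interior equilibrium is stable.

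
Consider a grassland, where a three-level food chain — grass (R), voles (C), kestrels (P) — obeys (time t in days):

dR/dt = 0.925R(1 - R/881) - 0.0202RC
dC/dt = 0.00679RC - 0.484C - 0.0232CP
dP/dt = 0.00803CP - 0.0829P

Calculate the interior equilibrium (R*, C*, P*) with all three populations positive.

From dP/dt = 0: 0.00803C* = 0.0829, so C* = 10.3.
From dR/dt = 0: 0.925(1 - R*/881) = 0.0202·10.3, giving R* = 881·(1 - 0.225) = 682.
From dC/dt = 0: 0.00679·682 - 0.484 = 0.0232P*, so P* = 4.15/0.0232 = 179.

R* ≈ 682, C* ≈ 10.3, P* ≈ 179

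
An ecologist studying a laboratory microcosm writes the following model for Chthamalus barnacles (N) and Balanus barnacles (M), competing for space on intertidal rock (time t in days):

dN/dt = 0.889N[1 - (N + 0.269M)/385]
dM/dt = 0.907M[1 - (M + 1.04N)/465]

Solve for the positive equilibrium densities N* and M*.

Setting both brackets to zero gives the nullclines N + 0.269M = 385 and 1.04N + M = 465.
Substituting M = 465 - 1.04N into the first: N(1 - 0.269·1.04) = 385 - 0.269·465.
So N* = 260/0.72 = 361, and then M* = 465 - 1.04·361 = 89.7.

N* ≈ 361, M* ≈ 89.7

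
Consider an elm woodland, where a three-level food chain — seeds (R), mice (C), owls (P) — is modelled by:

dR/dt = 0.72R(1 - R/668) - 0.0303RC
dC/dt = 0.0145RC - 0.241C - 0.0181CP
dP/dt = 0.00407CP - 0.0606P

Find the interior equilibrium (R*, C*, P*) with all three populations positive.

From dP/dt = 0: 0.00407C* = 0.0606, so C* = 14.9.
From dR/dt = 0: 0.72(1 - R*/668) = 0.0303·14.9, giving R* = 668·(1 - 0.627) = 249.
From dC/dt = 0: 0.0145·249 - 0.241 = 0.0181P*, so P* = 3.38/0.0181 = 187.

R* ≈ 249, C* ≈ 14.9, P* ≈ 187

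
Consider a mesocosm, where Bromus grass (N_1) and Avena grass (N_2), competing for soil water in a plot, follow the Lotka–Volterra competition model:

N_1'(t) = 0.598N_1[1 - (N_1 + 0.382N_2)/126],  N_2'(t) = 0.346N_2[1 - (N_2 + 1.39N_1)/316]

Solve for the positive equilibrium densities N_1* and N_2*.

N_1* ≈ 11.3, N_2* ≈ 300

Setting both brackets to zero gives the nullclines N_1 + 0.382N_2 = 126 and 1.39N_1 + N_2 = 316.
Substituting N_2 = 316 - 1.39N_1 into the first: N_1(1 - 0.382·1.39) = 126 - 0.382·316.
So N_1* = 5.29/0.469 = 11.3, and then N_2* = 316 - 1.39·11.3 = 300.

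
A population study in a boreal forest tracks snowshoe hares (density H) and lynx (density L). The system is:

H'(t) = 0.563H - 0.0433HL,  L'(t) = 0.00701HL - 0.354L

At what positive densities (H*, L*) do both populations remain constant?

Set dL/dt = 0 with L > 0: 0.00701H - 0.354 = 0, so H* = 0.354/0.00701 = 50.5.
Set dH/dt = 0 with H > 0: 0.563 - 0.0433L = 0, so L* = 0.563/0.0433 = 13.

H* ≈ 50.5, L* ≈ 13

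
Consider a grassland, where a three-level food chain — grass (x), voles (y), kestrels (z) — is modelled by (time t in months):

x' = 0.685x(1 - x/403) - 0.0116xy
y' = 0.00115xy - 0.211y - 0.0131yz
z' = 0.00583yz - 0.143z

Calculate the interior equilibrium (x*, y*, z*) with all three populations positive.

From dz/dt = 0: 0.00583y* = 0.143, so y* = 24.5.
From dx/dt = 0: 0.685(1 - x*/403) = 0.0116·24.5, giving x* = 403·(1 - 0.415) = 236.
From dy/dt = 0: 0.00115·236 - 0.211 = 0.0131z*, so z* = 0.0599/0.0131 = 4.58.

x* ≈ 236, y* ≈ 24.5, z* ≈ 4.58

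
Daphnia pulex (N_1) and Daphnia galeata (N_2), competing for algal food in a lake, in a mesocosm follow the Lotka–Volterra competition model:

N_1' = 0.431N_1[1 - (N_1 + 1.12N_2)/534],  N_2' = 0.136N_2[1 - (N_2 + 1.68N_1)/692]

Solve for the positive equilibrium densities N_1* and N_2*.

N_1* ≈ 273, N_2* ≈ 233

Setting both brackets to zero gives the nullclines N_1 + 1.12N_2 = 534 and 1.68N_1 + N_2 = 692.
Substituting N_2 = 692 - 1.68N_1 into the first: N_1(1 - 1.12·1.68) = 534 - 1.12·692.
So N_1* = -241/-0.882 = 273, and then N_2* = 692 - 1.68·273 = 233.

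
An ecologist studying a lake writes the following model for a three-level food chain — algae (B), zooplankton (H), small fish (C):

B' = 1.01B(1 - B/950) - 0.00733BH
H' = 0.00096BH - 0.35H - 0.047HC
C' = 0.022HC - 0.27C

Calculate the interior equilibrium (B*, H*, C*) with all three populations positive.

From dC/dt = 0: 0.022H* = 0.27, so H* = 12.3.
From dB/dt = 0: 1.01(1 - B*/950) = 0.00733·12.3, giving B* = 950·(1 - 0.0891) = 865.
From dH/dt = 0: 0.00096·865 - 0.35 = 0.047C*, so C* = 0.481/0.047 = 10.2.

B* ≈ 865, H* ≈ 12.3, C* ≈ 10.2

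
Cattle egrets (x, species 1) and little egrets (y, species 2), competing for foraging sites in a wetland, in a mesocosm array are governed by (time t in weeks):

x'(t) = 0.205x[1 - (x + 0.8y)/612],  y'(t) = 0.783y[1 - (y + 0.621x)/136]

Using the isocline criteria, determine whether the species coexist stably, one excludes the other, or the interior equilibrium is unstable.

species 1 excludes species 2

Compare the nullcline intercepts: K1/α12 = 612/0.8 = 765 > K2 = 136; K2/α21 = 136/0.621 = 219 < K1 = 612.
Since the inequalities point opposite ways, species 1 can invade but species 2 cannot.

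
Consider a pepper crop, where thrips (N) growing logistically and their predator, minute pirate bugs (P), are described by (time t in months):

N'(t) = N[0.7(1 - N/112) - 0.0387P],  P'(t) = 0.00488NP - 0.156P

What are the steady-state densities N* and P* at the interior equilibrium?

From dP/dt = 0 with P > 0: 0.00488N* = 0.156, so N* = 32.
Substitute into dN/dt = 0: 0.7(1 - 32/112) = 0.0387P*.
The bracket is 0.715, giving P* = 0.5/0.0387 = 12.9.

N* ≈ 32, P* ≈ 12.9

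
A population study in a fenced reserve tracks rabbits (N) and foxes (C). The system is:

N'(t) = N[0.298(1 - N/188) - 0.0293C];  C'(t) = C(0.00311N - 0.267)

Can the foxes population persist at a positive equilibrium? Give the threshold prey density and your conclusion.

Threshold N = 85.9; K > 85.9, so yes, the predator persists.

The predator equation gives dC/dt > 0 only when N > 0.267/0.00311 = 85.9.
Without the predator, N → K = 188. Since 188 > 85.9, the predator can invade and persist.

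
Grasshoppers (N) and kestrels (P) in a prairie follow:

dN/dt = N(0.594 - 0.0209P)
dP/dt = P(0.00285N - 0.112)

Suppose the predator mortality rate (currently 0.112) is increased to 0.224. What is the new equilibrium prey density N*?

N* ≈ 78.6

At the interior fixed point, setting dP/dt = 0 with P > 0 fixes N* = (predator death rate)/(NP coefficient) — independent of the other coefficients.
With the change, N* = 0.224/0.00285 = 78.6; it rises from 39.3.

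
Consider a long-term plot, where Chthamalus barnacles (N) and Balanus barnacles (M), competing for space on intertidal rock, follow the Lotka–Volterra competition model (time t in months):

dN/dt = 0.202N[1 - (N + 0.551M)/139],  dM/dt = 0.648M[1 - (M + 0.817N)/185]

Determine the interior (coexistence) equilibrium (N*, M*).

Setting both brackets to zero gives the nullclines N + 0.551M = 139 and 0.817N + M = 185.
Substituting M = 185 - 0.817N into the first: N(1 - 0.551·0.817) = 139 - 0.551·185.
So N* = 37.1/0.55 = 67.4, and then M* = 185 - 0.817·67.4 = 130.

N* ≈ 67.4, M* ≈ 130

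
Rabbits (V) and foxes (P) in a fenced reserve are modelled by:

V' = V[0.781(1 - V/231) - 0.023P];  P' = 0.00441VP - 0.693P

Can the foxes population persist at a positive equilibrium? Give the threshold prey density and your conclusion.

The predator equation gives dP/dt > 0 only when V > 0.693/0.00441 = 157.
Without the predator, V → K = 231. Since 231 > 157, the predator can invade and persist.

Threshold V = 157; K > 157, so yes, the predator persists.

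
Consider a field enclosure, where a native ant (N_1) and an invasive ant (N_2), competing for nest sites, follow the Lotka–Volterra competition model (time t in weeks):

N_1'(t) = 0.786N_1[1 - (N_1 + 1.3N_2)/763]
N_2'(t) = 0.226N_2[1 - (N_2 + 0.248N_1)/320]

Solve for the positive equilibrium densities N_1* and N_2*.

N_1* ≈ 512, N_2* ≈ 193

Setting both brackets to zero gives the nullclines N_1 + 1.3N_2 = 763 and 0.248N_1 + N_2 = 320.
Substituting N_2 = 320 - 0.248N_1 into the first: N_1(1 - 1.3·0.248) = 763 - 1.3·320.
So N_1* = 347/0.678 = 512, and then N_2* = 320 - 0.248·512 = 193.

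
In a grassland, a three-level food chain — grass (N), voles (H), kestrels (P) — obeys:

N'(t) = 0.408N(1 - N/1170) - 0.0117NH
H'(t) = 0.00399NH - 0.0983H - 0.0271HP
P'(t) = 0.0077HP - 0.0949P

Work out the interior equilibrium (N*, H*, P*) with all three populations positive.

From dP/dt = 0: 0.0077H* = 0.0949, so H* = 12.3.
From dN/dt = 0: 0.408(1 - N*/1170) = 0.0117·12.3, giving N* = 1170·(1 - 0.353) = 756.
From dH/dt = 0: 0.00399·756 - 0.0983 = 0.0271P*, so P* = 2.92/0.0271 = 108.

N* ≈ 756, H* ≈ 12.3, P* ≈ 108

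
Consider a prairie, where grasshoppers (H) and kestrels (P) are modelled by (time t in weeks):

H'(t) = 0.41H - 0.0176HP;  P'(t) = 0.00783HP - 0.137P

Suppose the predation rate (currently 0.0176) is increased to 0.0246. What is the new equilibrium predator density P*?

P* ≈ 16.7

At the interior fixed point, setting dH/dt = 0 with H > 0 fixes P* = (prey growth rate)/(HP coefficient) — independent of the other coefficients.
With the change, P* = 0.41/0.0246 = 16.7; it falls from 23.3.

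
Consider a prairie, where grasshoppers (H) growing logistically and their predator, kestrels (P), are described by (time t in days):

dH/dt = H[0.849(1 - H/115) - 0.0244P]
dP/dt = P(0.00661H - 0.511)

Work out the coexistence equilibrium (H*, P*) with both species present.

From dP/dt = 0 with P > 0: 0.00661H* = 0.511, so H* = 77.3.
Substitute into dH/dt = 0: 0.849(1 - 77.3/115) = 0.0244P*.
The bracket is 0.328, giving P* = 0.278/0.0244 = 11.4.

H* ≈ 77.3, P* ≈ 11.4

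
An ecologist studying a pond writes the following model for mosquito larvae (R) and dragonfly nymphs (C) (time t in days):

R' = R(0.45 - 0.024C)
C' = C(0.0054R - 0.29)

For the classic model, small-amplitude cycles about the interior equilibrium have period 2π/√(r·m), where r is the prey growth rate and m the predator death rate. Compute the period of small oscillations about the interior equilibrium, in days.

Here r = 0.45 and m = 0.29, so r·m = 0.131.
ω = √0.131 = 0.361 per day, hence T = 2π/ω ≈ 17.4 days.

T ≈ 17.4 days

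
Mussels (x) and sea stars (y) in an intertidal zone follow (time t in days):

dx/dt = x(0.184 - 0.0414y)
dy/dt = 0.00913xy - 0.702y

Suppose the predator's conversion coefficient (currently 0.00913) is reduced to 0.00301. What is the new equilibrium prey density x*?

At the interior fixed point, setting dy/dt = 0 with y > 0 fixes x* = (predator death rate)/(xy coefficient) — independent of the other coefficients.
With the change, x* = 0.702/0.00301 = 233; it rises from 76.9.

x* ≈ 233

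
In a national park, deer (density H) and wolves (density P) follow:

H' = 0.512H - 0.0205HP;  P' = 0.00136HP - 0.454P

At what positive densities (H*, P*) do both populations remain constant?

H* ≈ 334, P* ≈ 25

Set dP/dt = 0 with P > 0: 0.00136H - 0.454 = 0, so H* = 0.454/0.00136 = 334.
Set dH/dt = 0 with H > 0: 0.512 - 0.0205P = 0, so P* = 0.512/0.0205 = 25.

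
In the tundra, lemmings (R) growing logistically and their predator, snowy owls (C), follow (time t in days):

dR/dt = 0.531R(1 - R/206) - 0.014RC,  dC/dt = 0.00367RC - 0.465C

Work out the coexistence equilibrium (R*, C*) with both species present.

From dC/dt = 0 with C > 0: 0.00367R* = 0.465, so R* = 127.
Substitute into dR/dt = 0: 0.531(1 - 127/206) = 0.014C*.
The bracket is 0.385, giving C* = 0.204/0.014 = 14.6.

R* ≈ 127, C* ≈ 14.6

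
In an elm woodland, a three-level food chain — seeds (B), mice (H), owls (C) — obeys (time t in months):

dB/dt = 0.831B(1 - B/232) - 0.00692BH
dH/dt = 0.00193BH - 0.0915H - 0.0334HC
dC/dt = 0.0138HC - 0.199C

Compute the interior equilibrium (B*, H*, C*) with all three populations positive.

From dC/dt = 0: 0.0138H* = 0.199, so H* = 14.4.
From dB/dt = 0: 0.831(1 - B*/232) = 0.00692·14.4, giving B* = 232·(1 - 0.12) = 204.
From dH/dt = 0: 0.00193·204 - 0.0915 = 0.0334C*, so C* = 0.302/0.0334 = 9.06.

B* ≈ 204, H* ≈ 14.4, C* ≈ 9.06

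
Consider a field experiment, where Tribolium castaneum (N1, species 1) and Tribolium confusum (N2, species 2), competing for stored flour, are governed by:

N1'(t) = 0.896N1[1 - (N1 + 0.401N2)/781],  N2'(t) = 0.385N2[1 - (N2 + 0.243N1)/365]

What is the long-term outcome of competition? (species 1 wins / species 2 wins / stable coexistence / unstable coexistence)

Compare the nullcline intercepts: K1/α12 = 781/0.401 = 1950 > K2 = 365; K2/α21 = 365/0.243 = 1500 > K1 = 781.
Since both inequalities hold, each species can invade when rare, so the interior equilibrium is stable.

stable coexistence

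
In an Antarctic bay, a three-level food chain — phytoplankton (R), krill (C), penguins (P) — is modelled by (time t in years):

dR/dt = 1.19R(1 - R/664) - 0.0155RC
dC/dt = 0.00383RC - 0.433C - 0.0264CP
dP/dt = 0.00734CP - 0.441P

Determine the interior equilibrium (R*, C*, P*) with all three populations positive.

R* ≈ 144, C* ≈ 60.1, P* ≈ 4.54

From dP/dt = 0: 0.00734C* = 0.441, so C* = 60.1.
From dR/dt = 0: 1.19(1 - R*/664) = 0.0155·60.1, giving R* = 664·(1 - 0.783) = 144.
From dC/dt = 0: 0.00383·144 - 0.433 = 0.0264P*, so P* = 0.12/0.0264 = 4.54.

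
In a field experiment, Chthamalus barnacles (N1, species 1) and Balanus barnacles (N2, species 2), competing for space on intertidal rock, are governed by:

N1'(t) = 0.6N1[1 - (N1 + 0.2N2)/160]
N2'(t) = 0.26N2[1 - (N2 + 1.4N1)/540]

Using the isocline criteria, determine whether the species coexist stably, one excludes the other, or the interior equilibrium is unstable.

Compare the nullcline intercepts: K1/α12 = 160/0.2 = 800 > K2 = 540; K2/α21 = 540/1.4 = 386 > K1 = 160.
Since both inequalities hold, each species can invade when rare, so the interior equilibrium is stable.

stable coexistence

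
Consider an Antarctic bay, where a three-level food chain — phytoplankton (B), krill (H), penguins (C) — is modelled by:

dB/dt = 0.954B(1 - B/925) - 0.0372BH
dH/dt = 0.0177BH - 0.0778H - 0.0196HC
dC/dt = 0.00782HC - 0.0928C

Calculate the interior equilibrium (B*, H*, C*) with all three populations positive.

B* ≈ 497, H* ≈ 11.9, C* ≈ 445

From dC/dt = 0: 0.00782H* = 0.0928, so H* = 11.9.
From dB/dt = 0: 0.954(1 - B*/925) = 0.0372·11.9, giving B* = 925·(1 - 0.463) = 497.
From dH/dt = 0: 0.0177·497 - 0.0778 = 0.0196C*, so C* = 8.72/0.0196 = 445.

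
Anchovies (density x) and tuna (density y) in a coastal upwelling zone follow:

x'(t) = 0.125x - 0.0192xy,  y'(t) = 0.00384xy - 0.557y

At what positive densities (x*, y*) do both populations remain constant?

Set dy/dt = 0 with y > 0: 0.00384x - 0.557 = 0, so x* = 0.557/0.00384 = 145.
Set dx/dt = 0 with x > 0: 0.125 - 0.0192y = 0, so y* = 0.125/0.0192 = 6.51.

x* ≈ 145, y* ≈ 6.51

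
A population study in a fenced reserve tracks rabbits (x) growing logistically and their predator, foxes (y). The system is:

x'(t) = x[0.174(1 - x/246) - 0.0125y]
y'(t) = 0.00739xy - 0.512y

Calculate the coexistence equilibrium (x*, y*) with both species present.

From dy/dt = 0 with y > 0: 0.00739x* = 0.512, so x* = 69.3.
Substitute into dx/dt = 0: 0.174(1 - 69.3/246) = 0.0125y*.
The bracket is 0.718, giving y* = 0.125/0.0125 = 10.

x* ≈ 69.3, y* ≈ 10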